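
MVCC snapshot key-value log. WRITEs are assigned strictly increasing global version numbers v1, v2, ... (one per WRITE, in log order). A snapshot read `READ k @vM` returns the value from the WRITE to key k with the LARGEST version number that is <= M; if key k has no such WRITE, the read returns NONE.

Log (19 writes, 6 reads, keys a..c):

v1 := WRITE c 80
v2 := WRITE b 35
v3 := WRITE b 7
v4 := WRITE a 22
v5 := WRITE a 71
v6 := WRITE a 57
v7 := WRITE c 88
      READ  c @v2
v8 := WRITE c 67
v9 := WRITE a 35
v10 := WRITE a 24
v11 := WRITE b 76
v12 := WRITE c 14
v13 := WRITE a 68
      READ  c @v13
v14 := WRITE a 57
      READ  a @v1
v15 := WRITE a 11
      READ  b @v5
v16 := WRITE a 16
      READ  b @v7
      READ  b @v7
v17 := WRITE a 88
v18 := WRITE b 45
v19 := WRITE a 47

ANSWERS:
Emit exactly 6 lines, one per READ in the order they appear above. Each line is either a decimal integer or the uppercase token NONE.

Answer: 80
14
NONE
7
7
7

Derivation:
v1: WRITE c=80  (c history now [(1, 80)])
v2: WRITE b=35  (b history now [(2, 35)])
v3: WRITE b=7  (b history now [(2, 35), (3, 7)])
v4: WRITE a=22  (a history now [(4, 22)])
v5: WRITE a=71  (a history now [(4, 22), (5, 71)])
v6: WRITE a=57  (a history now [(4, 22), (5, 71), (6, 57)])
v7: WRITE c=88  (c history now [(1, 80), (7, 88)])
READ c @v2: history=[(1, 80), (7, 88)] -> pick v1 -> 80
v8: WRITE c=67  (c history now [(1, 80), (7, 88), (8, 67)])
v9: WRITE a=35  (a history now [(4, 22), (5, 71), (6, 57), (9, 35)])
v10: WRITE a=24  (a history now [(4, 22), (5, 71), (6, 57), (9, 35), (10, 24)])
v11: WRITE b=76  (b history now [(2, 35), (3, 7), (11, 76)])
v12: WRITE c=14  (c history now [(1, 80), (7, 88), (8, 67), (12, 14)])
v13: WRITE a=68  (a history now [(4, 22), (5, 71), (6, 57), (9, 35), (10, 24), (13, 68)])
READ c @v13: history=[(1, 80), (7, 88), (8, 67), (12, 14)] -> pick v12 -> 14
v14: WRITE a=57  (a history now [(4, 22), (5, 71), (6, 57), (9, 35), (10, 24), (13, 68), (14, 57)])
READ a @v1: history=[(4, 22), (5, 71), (6, 57), (9, 35), (10, 24), (13, 68), (14, 57)] -> no version <= 1 -> NONE
v15: WRITE a=11  (a history now [(4, 22), (5, 71), (6, 57), (9, 35), (10, 24), (13, 68), (14, 57), (15, 11)])
READ b @v5: history=[(2, 35), (3, 7), (11, 76)] -> pick v3 -> 7
v16: WRITE a=16  (a history now [(4, 22), (5, 71), (6, 57), (9, 35), (10, 24), (13, 68), (14, 57), (15, 11), (16, 16)])
READ b @v7: history=[(2, 35), (3, 7), (11, 76)] -> pick v3 -> 7
READ b @v7: history=[(2, 35), (3, 7), (11, 76)] -> pick v3 -> 7
v17: WRITE a=88  (a history now [(4, 22), (5, 71), (6, 57), (9, 35), (10, 24), (13, 68), (14, 57), (15, 11), (16, 16), (17, 88)])
v18: WRITE b=45  (b history now [(2, 35), (3, 7), (11, 76), (18, 45)])
v19: WRITE a=47  (a history now [(4, 22), (5, 71), (6, 57), (9, 35), (10, 24), (13, 68), (14, 57), (15, 11), (16, 16), (17, 88), (19, 47)])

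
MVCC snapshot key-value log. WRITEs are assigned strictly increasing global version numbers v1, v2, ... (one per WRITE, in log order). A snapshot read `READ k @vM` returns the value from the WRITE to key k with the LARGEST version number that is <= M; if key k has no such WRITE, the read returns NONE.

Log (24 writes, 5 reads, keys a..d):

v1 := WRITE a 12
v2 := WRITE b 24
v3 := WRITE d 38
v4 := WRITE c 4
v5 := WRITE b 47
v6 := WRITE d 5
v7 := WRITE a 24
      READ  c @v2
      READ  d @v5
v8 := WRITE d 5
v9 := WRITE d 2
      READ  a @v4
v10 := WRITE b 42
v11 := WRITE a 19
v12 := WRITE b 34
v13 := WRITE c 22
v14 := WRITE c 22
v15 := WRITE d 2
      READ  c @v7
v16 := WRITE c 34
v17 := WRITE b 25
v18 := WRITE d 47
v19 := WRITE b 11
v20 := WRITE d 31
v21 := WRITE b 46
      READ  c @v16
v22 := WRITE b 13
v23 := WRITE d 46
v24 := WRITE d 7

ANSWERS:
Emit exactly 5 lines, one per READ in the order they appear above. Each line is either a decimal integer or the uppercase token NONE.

v1: WRITE a=12  (a history now [(1, 12)])
v2: WRITE b=24  (b history now [(2, 24)])
v3: WRITE d=38  (d history now [(3, 38)])
v4: WRITE c=4  (c history now [(4, 4)])
v5: WRITE b=47  (b history now [(2, 24), (5, 47)])
v6: WRITE d=5  (d history now [(3, 38), (6, 5)])
v7: WRITE a=24  (a history now [(1, 12), (7, 24)])
READ c @v2: history=[(4, 4)] -> no version <= 2 -> NONE
READ d @v5: history=[(3, 38), (6, 5)] -> pick v3 -> 38
v8: WRITE d=5  (d history now [(3, 38), (6, 5), (8, 5)])
v9: WRITE d=2  (d history now [(3, 38), (6, 5), (8, 5), (9, 2)])
READ a @v4: history=[(1, 12), (7, 24)] -> pick v1 -> 12
v10: WRITE b=42  (b history now [(2, 24), (5, 47), (10, 42)])
v11: WRITE a=19  (a history now [(1, 12), (7, 24), (11, 19)])
v12: WRITE b=34  (b history now [(2, 24), (5, 47), (10, 42), (12, 34)])
v13: WRITE c=22  (c history now [(4, 4), (13, 22)])
v14: WRITE c=22  (c history now [(4, 4), (13, 22), (14, 22)])
v15: WRITE d=2  (d history now [(3, 38), (6, 5), (8, 5), (9, 2), (15, 2)])
READ c @v7: history=[(4, 4), (13, 22), (14, 22)] -> pick v4 -> 4
v16: WRITE c=34  (c history now [(4, 4), (13, 22), (14, 22), (16, 34)])
v17: WRITE b=25  (b history now [(2, 24), (5, 47), (10, 42), (12, 34), (17, 25)])
v18: WRITE d=47  (d history now [(3, 38), (6, 5), (8, 5), (9, 2), (15, 2), (18, 47)])
v19: WRITE b=11  (b history now [(2, 24), (5, 47), (10, 42), (12, 34), (17, 25), (19, 11)])
v20: WRITE d=31  (d history now [(3, 38), (6, 5), (8, 5), (9, 2), (15, 2), (18, 47), (20, 31)])
v21: WRITE b=46  (b history now [(2, 24), (5, 47), (10, 42), (12, 34), (17, 25), (19, 11), (21, 46)])
READ c @v16: history=[(4, 4), (13, 22), (14, 22), (16, 34)] -> pick v16 -> 34
v22: WRITE b=13  (b history now [(2, 24), (5, 47), (10, 42), (12, 34), (17, 25), (19, 11), (21, 46), (22, 13)])
v23: WRITE d=46  (d history now [(3, 38), (6, 5), (8, 5), (9, 2), (15, 2), (18, 47), (20, 31), (23, 46)])
v24: WRITE d=7  (d history now [(3, 38), (6, 5), (8, 5), (9, 2), (15, 2), (18, 47), (20, 31), (23, 46), (24, 7)])

Answer: NONE
38
12
4
34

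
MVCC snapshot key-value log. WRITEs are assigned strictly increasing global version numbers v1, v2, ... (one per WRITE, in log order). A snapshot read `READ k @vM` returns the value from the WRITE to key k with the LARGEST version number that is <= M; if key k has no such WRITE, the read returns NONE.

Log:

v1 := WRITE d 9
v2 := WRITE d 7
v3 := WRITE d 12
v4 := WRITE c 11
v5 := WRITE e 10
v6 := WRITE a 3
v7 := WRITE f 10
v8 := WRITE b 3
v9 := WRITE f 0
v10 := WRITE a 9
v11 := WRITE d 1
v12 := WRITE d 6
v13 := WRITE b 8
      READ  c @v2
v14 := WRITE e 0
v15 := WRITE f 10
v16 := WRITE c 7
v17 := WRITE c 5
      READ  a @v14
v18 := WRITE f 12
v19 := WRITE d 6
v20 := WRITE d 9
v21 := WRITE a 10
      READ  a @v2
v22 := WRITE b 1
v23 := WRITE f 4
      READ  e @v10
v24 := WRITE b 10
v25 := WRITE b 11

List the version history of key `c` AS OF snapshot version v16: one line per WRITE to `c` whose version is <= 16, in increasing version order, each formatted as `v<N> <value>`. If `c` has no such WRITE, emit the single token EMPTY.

Answer: v4 11
v16 7

Derivation:
Scan writes for key=c with version <= 16:
  v1 WRITE d 9 -> skip
  v2 WRITE d 7 -> skip
  v3 WRITE d 12 -> skip
  v4 WRITE c 11 -> keep
  v5 WRITE e 10 -> skip
  v6 WRITE a 3 -> skip
  v7 WRITE f 10 -> skip
  v8 WRITE b 3 -> skip
  v9 WRITE f 0 -> skip
  v10 WRITE a 9 -> skip
  v11 WRITE d 1 -> skip
  v12 WRITE d 6 -> skip
  v13 WRITE b 8 -> skip
  v14 WRITE e 0 -> skip
  v15 WRITE f 10 -> skip
  v16 WRITE c 7 -> keep
  v17 WRITE c 5 -> drop (> snap)
  v18 WRITE f 12 -> skip
  v19 WRITE d 6 -> skip
  v20 WRITE d 9 -> skip
  v21 WRITE a 10 -> skip
  v22 WRITE b 1 -> skip
  v23 WRITE f 4 -> skip
  v24 WRITE b 10 -> skip
  v25 WRITE b 11 -> skip
Collected: [(4, 11), (16, 7)]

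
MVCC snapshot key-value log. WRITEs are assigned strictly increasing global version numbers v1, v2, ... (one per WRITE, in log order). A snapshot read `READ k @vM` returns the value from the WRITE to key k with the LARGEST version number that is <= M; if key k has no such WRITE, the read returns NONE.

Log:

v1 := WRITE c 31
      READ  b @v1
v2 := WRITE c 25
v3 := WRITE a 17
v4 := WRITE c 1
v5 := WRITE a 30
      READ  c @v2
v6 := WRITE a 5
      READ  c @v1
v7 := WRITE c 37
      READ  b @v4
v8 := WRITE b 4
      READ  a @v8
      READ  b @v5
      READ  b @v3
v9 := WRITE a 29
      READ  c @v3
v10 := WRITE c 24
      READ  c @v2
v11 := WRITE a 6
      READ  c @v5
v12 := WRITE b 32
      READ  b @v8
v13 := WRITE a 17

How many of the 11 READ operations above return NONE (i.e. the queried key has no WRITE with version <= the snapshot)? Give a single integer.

v1: WRITE c=31  (c history now [(1, 31)])
READ b @v1: history=[] -> no version <= 1 -> NONE
v2: WRITE c=25  (c history now [(1, 31), (2, 25)])
v3: WRITE a=17  (a history now [(3, 17)])
v4: WRITE c=1  (c history now [(1, 31), (2, 25), (4, 1)])
v5: WRITE a=30  (a history now [(3, 17), (5, 30)])
READ c @v2: history=[(1, 31), (2, 25), (4, 1)] -> pick v2 -> 25
v6: WRITE a=5  (a history now [(3, 17), (5, 30), (6, 5)])
READ c @v1: history=[(1, 31), (2, 25), (4, 1)] -> pick v1 -> 31
v7: WRITE c=37  (c history now [(1, 31), (2, 25), (4, 1), (7, 37)])
READ b @v4: history=[] -> no version <= 4 -> NONE
v8: WRITE b=4  (b history now [(8, 4)])
READ a @v8: history=[(3, 17), (5, 30), (6, 5)] -> pick v6 -> 5
READ b @v5: history=[(8, 4)] -> no version <= 5 -> NONE
READ b @v3: history=[(8, 4)] -> no version <= 3 -> NONE
v9: WRITE a=29  (a history now [(3, 17), (5, 30), (6, 5), (9, 29)])
READ c @v3: history=[(1, 31), (2, 25), (4, 1), (7, 37)] -> pick v2 -> 25
v10: WRITE c=24  (c history now [(1, 31), (2, 25), (4, 1), (7, 37), (10, 24)])
READ c @v2: history=[(1, 31), (2, 25), (4, 1), (7, 37), (10, 24)] -> pick v2 -> 25
v11: WRITE a=6  (a history now [(3, 17), (5, 30), (6, 5), (9, 29), (11, 6)])
READ c @v5: history=[(1, 31), (2, 25), (4, 1), (7, 37), (10, 24)] -> pick v4 -> 1
v12: WRITE b=32  (b history now [(8, 4), (12, 32)])
READ b @v8: history=[(8, 4), (12, 32)] -> pick v8 -> 4
v13: WRITE a=17  (a history now [(3, 17), (5, 30), (6, 5), (9, 29), (11, 6), (13, 17)])
Read results in order: ['NONE', '25', '31', 'NONE', '5', 'NONE', 'NONE', '25', '25', '1', '4']
NONE count = 4

Answer: 4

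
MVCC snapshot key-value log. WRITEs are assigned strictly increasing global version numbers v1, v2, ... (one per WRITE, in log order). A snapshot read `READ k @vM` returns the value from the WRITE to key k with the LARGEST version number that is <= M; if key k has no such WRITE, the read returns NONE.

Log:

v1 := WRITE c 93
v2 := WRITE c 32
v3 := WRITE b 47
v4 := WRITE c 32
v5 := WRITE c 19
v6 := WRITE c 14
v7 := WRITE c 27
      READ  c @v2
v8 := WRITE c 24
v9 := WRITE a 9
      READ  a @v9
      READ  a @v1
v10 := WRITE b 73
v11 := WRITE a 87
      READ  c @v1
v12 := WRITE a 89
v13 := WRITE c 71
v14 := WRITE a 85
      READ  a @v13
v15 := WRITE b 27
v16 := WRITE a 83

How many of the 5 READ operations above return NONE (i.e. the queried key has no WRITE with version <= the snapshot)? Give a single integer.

v1: WRITE c=93  (c history now [(1, 93)])
v2: WRITE c=32  (c history now [(1, 93), (2, 32)])
v3: WRITE b=47  (b history now [(3, 47)])
v4: WRITE c=32  (c history now [(1, 93), (2, 32), (4, 32)])
v5: WRITE c=19  (c history now [(1, 93), (2, 32), (4, 32), (5, 19)])
v6: WRITE c=14  (c history now [(1, 93), (2, 32), (4, 32), (5, 19), (6, 14)])
v7: WRITE c=27  (c history now [(1, 93), (2, 32), (4, 32), (5, 19), (6, 14), (7, 27)])
READ c @v2: history=[(1, 93), (2, 32), (4, 32), (5, 19), (6, 14), (7, 27)] -> pick v2 -> 32
v8: WRITE c=24  (c history now [(1, 93), (2, 32), (4, 32), (5, 19), (6, 14), (7, 27), (8, 24)])
v9: WRITE a=9  (a history now [(9, 9)])
READ a @v9: history=[(9, 9)] -> pick v9 -> 9
READ a @v1: history=[(9, 9)] -> no version <= 1 -> NONE
v10: WRITE b=73  (b history now [(3, 47), (10, 73)])
v11: WRITE a=87  (a history now [(9, 9), (11, 87)])
READ c @v1: history=[(1, 93), (2, 32), (4, 32), (5, 19), (6, 14), (7, 27), (8, 24)] -> pick v1 -> 93
v12: WRITE a=89  (a history now [(9, 9), (11, 87), (12, 89)])
v13: WRITE c=71  (c history now [(1, 93), (2, 32), (4, 32), (5, 19), (6, 14), (7, 27), (8, 24), (13, 71)])
v14: WRITE a=85  (a history now [(9, 9), (11, 87), (12, 89), (14, 85)])
READ a @v13: history=[(9, 9), (11, 87), (12, 89), (14, 85)] -> pick v12 -> 89
v15: WRITE b=27  (b history now [(3, 47), (10, 73), (15, 27)])
v16: WRITE a=83  (a history now [(9, 9), (11, 87), (12, 89), (14, 85), (16, 83)])
Read results in order: ['32', '9', 'NONE', '93', '89']
NONE count = 1

Answer: 1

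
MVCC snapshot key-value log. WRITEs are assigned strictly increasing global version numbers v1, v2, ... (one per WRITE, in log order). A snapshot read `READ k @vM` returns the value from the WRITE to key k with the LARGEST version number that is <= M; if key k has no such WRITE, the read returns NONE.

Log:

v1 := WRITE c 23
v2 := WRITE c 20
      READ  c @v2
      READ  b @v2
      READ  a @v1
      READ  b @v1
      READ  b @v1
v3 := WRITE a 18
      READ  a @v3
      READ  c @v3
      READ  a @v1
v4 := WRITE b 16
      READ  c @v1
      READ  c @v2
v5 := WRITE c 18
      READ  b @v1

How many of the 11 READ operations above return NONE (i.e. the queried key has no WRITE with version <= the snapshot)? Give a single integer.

v1: WRITE c=23  (c history now [(1, 23)])
v2: WRITE c=20  (c history now [(1, 23), (2, 20)])
READ c @v2: history=[(1, 23), (2, 20)] -> pick v2 -> 20
READ b @v2: history=[] -> no version <= 2 -> NONE
READ a @v1: history=[] -> no version <= 1 -> NONE
READ b @v1: history=[] -> no version <= 1 -> NONE
READ b @v1: history=[] -> no version <= 1 -> NONE
v3: WRITE a=18  (a history now [(3, 18)])
READ a @v3: history=[(3, 18)] -> pick v3 -> 18
READ c @v3: history=[(1, 23), (2, 20)] -> pick v2 -> 20
READ a @v1: history=[(3, 18)] -> no version <= 1 -> NONE
v4: WRITE b=16  (b history now [(4, 16)])
READ c @v1: history=[(1, 23), (2, 20)] -> pick v1 -> 23
READ c @v2: history=[(1, 23), (2, 20)] -> pick v2 -> 20
v5: WRITE c=18  (c history now [(1, 23), (2, 20), (5, 18)])
READ b @v1: history=[(4, 16)] -> no version <= 1 -> NONE
Read results in order: ['20', 'NONE', 'NONE', 'NONE', 'NONE', '18', '20', 'NONE', '23', '20', 'NONE']
NONE count = 6

Answer: 6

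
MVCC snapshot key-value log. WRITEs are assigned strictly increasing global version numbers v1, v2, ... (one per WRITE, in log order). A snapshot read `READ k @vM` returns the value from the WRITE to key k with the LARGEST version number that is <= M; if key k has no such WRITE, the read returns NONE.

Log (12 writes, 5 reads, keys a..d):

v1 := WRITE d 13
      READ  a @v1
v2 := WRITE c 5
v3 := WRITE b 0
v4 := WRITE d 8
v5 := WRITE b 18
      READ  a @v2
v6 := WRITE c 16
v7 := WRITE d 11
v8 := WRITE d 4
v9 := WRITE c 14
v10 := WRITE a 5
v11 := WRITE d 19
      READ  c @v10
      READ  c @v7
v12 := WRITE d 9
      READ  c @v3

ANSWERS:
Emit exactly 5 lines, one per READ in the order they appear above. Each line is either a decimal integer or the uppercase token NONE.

v1: WRITE d=13  (d history now [(1, 13)])
READ a @v1: history=[] -> no version <= 1 -> NONE
v2: WRITE c=5  (c history now [(2, 5)])
v3: WRITE b=0  (b history now [(3, 0)])
v4: WRITE d=8  (d history now [(1, 13), (4, 8)])
v5: WRITE b=18  (b history now [(3, 0), (5, 18)])
READ a @v2: history=[] -> no version <= 2 -> NONE
v6: WRITE c=16  (c history now [(2, 5), (6, 16)])
v7: WRITE d=11  (d history now [(1, 13), (4, 8), (7, 11)])
v8: WRITE d=4  (d history now [(1, 13), (4, 8), (7, 11), (8, 4)])
v9: WRITE c=14  (c history now [(2, 5), (6, 16), (9, 14)])
v10: WRITE a=5  (a history now [(10, 5)])
v11: WRITE d=19  (d history now [(1, 13), (4, 8), (7, 11), (8, 4), (11, 19)])
READ c @v10: history=[(2, 5), (6, 16), (9, 14)] -> pick v9 -> 14
READ c @v7: history=[(2, 5), (6, 16), (9, 14)] -> pick v6 -> 16
v12: WRITE d=9  (d history now [(1, 13), (4, 8), (7, 11), (8, 4), (11, 19), (12, 9)])
READ c @v3: history=[(2, 5), (6, 16), (9, 14)] -> pick v2 -> 5

Answer: NONE
NONE
14
16
5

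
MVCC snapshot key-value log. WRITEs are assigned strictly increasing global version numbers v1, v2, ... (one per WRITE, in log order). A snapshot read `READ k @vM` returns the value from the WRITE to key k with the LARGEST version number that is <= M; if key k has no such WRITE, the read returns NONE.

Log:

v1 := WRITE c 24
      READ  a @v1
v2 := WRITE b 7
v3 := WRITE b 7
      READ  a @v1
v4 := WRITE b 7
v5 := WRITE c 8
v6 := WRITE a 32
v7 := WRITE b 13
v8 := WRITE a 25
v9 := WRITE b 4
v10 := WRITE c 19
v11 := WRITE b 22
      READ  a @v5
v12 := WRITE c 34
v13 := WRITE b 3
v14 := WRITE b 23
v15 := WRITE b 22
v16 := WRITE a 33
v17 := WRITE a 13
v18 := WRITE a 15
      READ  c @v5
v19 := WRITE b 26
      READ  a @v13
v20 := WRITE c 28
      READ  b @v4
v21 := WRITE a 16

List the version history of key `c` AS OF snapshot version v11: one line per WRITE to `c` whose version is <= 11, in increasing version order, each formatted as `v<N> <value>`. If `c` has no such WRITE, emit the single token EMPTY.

Answer: v1 24
v5 8
v10 19

Derivation:
Scan writes for key=c with version <= 11:
  v1 WRITE c 24 -> keep
  v2 WRITE b 7 -> skip
  v3 WRITE b 7 -> skip
  v4 WRITE b 7 -> skip
  v5 WRITE c 8 -> keep
  v6 WRITE a 32 -> skip
  v7 WRITE b 13 -> skip
  v8 WRITE a 25 -> skip
  v9 WRITE b 4 -> skip
  v10 WRITE c 19 -> keep
  v11 WRITE b 22 -> skip
  v12 WRITE c 34 -> drop (> snap)
  v13 WRITE b 3 -> skip
  v14 WRITE b 23 -> skip
  v15 WRITE b 22 -> skip
  v16 WRITE a 33 -> skip
  v17 WRITE a 13 -> skip
  v18 WRITE a 15 -> skip
  v19 WRITE b 26 -> skip
  v20 WRITE c 28 -> drop (> snap)
  v21 WRITE a 16 -> skip
Collected: [(1, 24), (5, 8), (10, 19)]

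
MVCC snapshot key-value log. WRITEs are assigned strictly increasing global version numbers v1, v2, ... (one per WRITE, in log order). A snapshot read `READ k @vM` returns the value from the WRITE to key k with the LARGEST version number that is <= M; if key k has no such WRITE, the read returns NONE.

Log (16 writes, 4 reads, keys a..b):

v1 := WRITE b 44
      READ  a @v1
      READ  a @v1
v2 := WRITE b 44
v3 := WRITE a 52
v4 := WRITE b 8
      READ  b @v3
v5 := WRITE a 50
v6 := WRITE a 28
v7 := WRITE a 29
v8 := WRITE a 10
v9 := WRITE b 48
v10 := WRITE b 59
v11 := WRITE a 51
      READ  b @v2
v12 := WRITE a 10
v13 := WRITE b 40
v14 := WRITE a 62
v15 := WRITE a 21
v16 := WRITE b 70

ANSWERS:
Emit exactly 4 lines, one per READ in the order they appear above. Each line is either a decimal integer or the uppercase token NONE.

v1: WRITE b=44  (b history now [(1, 44)])
READ a @v1: history=[] -> no version <= 1 -> NONE
READ a @v1: history=[] -> no version <= 1 -> NONE
v2: WRITE b=44  (b history now [(1, 44), (2, 44)])
v3: WRITE a=52  (a history now [(3, 52)])
v4: WRITE b=8  (b history now [(1, 44), (2, 44), (4, 8)])
READ b @v3: history=[(1, 44), (2, 44), (4, 8)] -> pick v2 -> 44
v5: WRITE a=50  (a history now [(3, 52), (5, 50)])
v6: WRITE a=28  (a history now [(3, 52), (5, 50), (6, 28)])
v7: WRITE a=29  (a history now [(3, 52), (5, 50), (6, 28), (7, 29)])
v8: WRITE a=10  (a history now [(3, 52), (5, 50), (6, 28), (7, 29), (8, 10)])
v9: WRITE b=48  (b history now [(1, 44), (2, 44), (4, 8), (9, 48)])
v10: WRITE b=59  (b history now [(1, 44), (2, 44), (4, 8), (9, 48), (10, 59)])
v11: WRITE a=51  (a history now [(3, 52), (5, 50), (6, 28), (7, 29), (8, 10), (11, 51)])
READ b @v2: history=[(1, 44), (2, 44), (4, 8), (9, 48), (10, 59)] -> pick v2 -> 44
v12: WRITE a=10  (a history now [(3, 52), (5, 50), (6, 28), (7, 29), (8, 10), (11, 51), (12, 10)])
v13: WRITE b=40  (b history now [(1, 44), (2, 44), (4, 8), (9, 48), (10, 59), (13, 40)])
v14: WRITE a=62  (a history now [(3, 52), (5, 50), (6, 28), (7, 29), (8, 10), (11, 51), (12, 10), (14, 62)])
v15: WRITE a=21  (a history now [(3, 52), (5, 50), (6, 28), (7, 29), (8, 10), (11, 51), (12, 10), (14, 62), (15, 21)])
v16: WRITE b=70  (b history now [(1, 44), (2, 44), (4, 8), (9, 48), (10, 59), (13, 40), (16, 70)])

Answer: NONE
NONE
44
44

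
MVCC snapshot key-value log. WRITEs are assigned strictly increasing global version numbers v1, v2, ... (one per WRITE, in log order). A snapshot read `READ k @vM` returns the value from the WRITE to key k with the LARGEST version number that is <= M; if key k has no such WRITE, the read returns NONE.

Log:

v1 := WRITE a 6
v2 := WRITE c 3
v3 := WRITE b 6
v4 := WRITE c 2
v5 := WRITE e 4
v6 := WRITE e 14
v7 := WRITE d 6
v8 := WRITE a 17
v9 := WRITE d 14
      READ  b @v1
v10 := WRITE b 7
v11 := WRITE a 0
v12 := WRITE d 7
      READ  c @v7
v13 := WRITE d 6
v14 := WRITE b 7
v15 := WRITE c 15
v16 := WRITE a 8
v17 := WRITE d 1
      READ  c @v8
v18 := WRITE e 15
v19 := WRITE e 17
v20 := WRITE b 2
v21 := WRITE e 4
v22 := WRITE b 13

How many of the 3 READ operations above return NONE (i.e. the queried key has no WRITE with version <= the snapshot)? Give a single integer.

Answer: 1

Derivation:
v1: WRITE a=6  (a history now [(1, 6)])
v2: WRITE c=3  (c history now [(2, 3)])
v3: WRITE b=6  (b history now [(3, 6)])
v4: WRITE c=2  (c history now [(2, 3), (4, 2)])
v5: WRITE e=4  (e history now [(5, 4)])
v6: WRITE e=14  (e history now [(5, 4), (6, 14)])
v7: WRITE d=6  (d history now [(7, 6)])
v8: WRITE a=17  (a history now [(1, 6), (8, 17)])
v9: WRITE d=14  (d history now [(7, 6), (9, 14)])
READ b @v1: history=[(3, 6)] -> no version <= 1 -> NONE
v10: WRITE b=7  (b history now [(3, 6), (10, 7)])
v11: WRITE a=0  (a history now [(1, 6), (8, 17), (11, 0)])
v12: WRITE d=7  (d history now [(7, 6), (9, 14), (12, 7)])
READ c @v7: history=[(2, 3), (4, 2)] -> pick v4 -> 2
v13: WRITE d=6  (d history now [(7, 6), (9, 14), (12, 7), (13, 6)])
v14: WRITE b=7  (b history now [(3, 6), (10, 7), (14, 7)])
v15: WRITE c=15  (c history now [(2, 3), (4, 2), (15, 15)])
v16: WRITE a=8  (a history now [(1, 6), (8, 17), (11, 0), (16, 8)])
v17: WRITE d=1  (d history now [(7, 6), (9, 14), (12, 7), (13, 6), (17, 1)])
READ c @v8: history=[(2, 3), (4, 2), (15, 15)] -> pick v4 -> 2
v18: WRITE e=15  (e history now [(5, 4), (6, 14), (18, 15)])
v19: WRITE e=17  (e history now [(5, 4), (6, 14), (18, 15), (19, 17)])
v20: WRITE b=2  (b history now [(3, 6), (10, 7), (14, 7), (20, 2)])
v21: WRITE e=4  (e history now [(5, 4), (6, 14), (18, 15), (19, 17), (21, 4)])
v22: WRITE b=13  (b history now [(3, 6), (10, 7), (14, 7), (20, 2), (22, 13)])
Read results in order: ['NONE', '2', '2']
NONE count = 1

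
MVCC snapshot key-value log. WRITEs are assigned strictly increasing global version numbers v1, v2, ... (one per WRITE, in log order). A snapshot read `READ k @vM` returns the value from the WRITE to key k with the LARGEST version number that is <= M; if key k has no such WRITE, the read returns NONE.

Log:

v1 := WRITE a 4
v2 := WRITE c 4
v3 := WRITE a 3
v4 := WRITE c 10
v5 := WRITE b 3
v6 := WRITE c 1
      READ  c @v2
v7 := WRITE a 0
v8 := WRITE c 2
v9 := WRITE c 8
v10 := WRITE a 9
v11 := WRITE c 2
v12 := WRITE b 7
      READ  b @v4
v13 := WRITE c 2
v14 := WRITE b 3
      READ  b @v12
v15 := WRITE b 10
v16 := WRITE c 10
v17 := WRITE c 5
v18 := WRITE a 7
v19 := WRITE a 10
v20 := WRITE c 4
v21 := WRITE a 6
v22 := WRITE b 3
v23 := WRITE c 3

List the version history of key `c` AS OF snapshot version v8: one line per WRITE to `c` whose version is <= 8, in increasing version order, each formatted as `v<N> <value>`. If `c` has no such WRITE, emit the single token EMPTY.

Scan writes for key=c with version <= 8:
  v1 WRITE a 4 -> skip
  v2 WRITE c 4 -> keep
  v3 WRITE a 3 -> skip
  v4 WRITE c 10 -> keep
  v5 WRITE b 3 -> skip
  v6 WRITE c 1 -> keep
  v7 WRITE a 0 -> skip
  v8 WRITE c 2 -> keep
  v9 WRITE c 8 -> drop (> snap)
  v10 WRITE a 9 -> skip
  v11 WRITE c 2 -> drop (> snap)
  v12 WRITE b 7 -> skip
  v13 WRITE c 2 -> drop (> snap)
  v14 WRITE b 3 -> skip
  v15 WRITE b 10 -> skip
  v16 WRITE c 10 -> drop (> snap)
  v17 WRITE c 5 -> drop (> snap)
  v18 WRITE a 7 -> skip
  v19 WRITE a 10 -> skip
  v20 WRITE c 4 -> drop (> snap)
  v21 WRITE a 6 -> skip
  v22 WRITE b 3 -> skip
  v23 WRITE c 3 -> drop (> snap)
Collected: [(2, 4), (4, 10), (6, 1), (8, 2)]

Answer: v2 4
v4 10
v6 1
v8 2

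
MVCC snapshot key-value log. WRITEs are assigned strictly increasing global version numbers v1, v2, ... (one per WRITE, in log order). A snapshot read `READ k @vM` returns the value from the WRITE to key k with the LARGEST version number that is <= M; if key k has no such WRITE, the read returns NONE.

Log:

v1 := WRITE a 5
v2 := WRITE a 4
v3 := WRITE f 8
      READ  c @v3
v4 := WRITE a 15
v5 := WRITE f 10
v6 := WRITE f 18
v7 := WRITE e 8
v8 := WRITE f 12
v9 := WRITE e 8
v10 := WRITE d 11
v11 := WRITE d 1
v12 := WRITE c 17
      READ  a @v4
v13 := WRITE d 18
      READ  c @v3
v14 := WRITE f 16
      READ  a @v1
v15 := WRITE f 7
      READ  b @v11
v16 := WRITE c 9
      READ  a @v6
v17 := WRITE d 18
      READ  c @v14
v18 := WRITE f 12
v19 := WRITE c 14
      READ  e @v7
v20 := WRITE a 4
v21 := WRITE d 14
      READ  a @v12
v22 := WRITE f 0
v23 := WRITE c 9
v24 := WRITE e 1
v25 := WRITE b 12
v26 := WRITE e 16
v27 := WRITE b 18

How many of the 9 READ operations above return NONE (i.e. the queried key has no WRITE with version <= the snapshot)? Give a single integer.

v1: WRITE a=5  (a history now [(1, 5)])
v2: WRITE a=4  (a history now [(1, 5), (2, 4)])
v3: WRITE f=8  (f history now [(3, 8)])
READ c @v3: history=[] -> no version <= 3 -> NONE
v4: WRITE a=15  (a history now [(1, 5), (2, 4), (4, 15)])
v5: WRITE f=10  (f history now [(3, 8), (5, 10)])
v6: WRITE f=18  (f history now [(3, 8), (5, 10), (6, 18)])
v7: WRITE e=8  (e history now [(7, 8)])
v8: WRITE f=12  (f history now [(3, 8), (5, 10), (6, 18), (8, 12)])
v9: WRITE e=8  (e history now [(7, 8), (9, 8)])
v10: WRITE d=11  (d history now [(10, 11)])
v11: WRITE d=1  (d history now [(10, 11), (11, 1)])
v12: WRITE c=17  (c history now [(12, 17)])
READ a @v4: history=[(1, 5), (2, 4), (4, 15)] -> pick v4 -> 15
v13: WRITE d=18  (d history now [(10, 11), (11, 1), (13, 18)])
READ c @v3: history=[(12, 17)] -> no version <= 3 -> NONE
v14: WRITE f=16  (f history now [(3, 8), (5, 10), (6, 18), (8, 12), (14, 16)])
READ a @v1: history=[(1, 5), (2, 4), (4, 15)] -> pick v1 -> 5
v15: WRITE f=7  (f history now [(3, 8), (5, 10), (6, 18), (8, 12), (14, 16), (15, 7)])
READ b @v11: history=[] -> no version <= 11 -> NONE
v16: WRITE c=9  (c history now [(12, 17), (16, 9)])
READ a @v6: history=[(1, 5), (2, 4), (4, 15)] -> pick v4 -> 15
v17: WRITE d=18  (d history now [(10, 11), (11, 1), (13, 18), (17, 18)])
READ c @v14: history=[(12, 17), (16, 9)] -> pick v12 -> 17
v18: WRITE f=12  (f history now [(3, 8), (5, 10), (6, 18), (8, 12), (14, 16), (15, 7), (18, 12)])
v19: WRITE c=14  (c history now [(12, 17), (16, 9), (19, 14)])
READ e @v7: history=[(7, 8), (9, 8)] -> pick v7 -> 8
v20: WRITE a=4  (a history now [(1, 5), (2, 4), (4, 15), (20, 4)])
v21: WRITE d=14  (d history now [(10, 11), (11, 1), (13, 18), (17, 18), (21, 14)])
READ a @v12: history=[(1, 5), (2, 4), (4, 15), (20, 4)] -> pick v4 -> 15
v22: WRITE f=0  (f history now [(3, 8), (5, 10), (6, 18), (8, 12), (14, 16), (15, 7), (18, 12), (22, 0)])
v23: WRITE c=9  (c history now [(12, 17), (16, 9), (19, 14), (23, 9)])
v24: WRITE e=1  (e history now [(7, 8), (9, 8), (24, 1)])
v25: WRITE b=12  (b history now [(25, 12)])
v26: WRITE e=16  (e history now [(7, 8), (9, 8), (24, 1), (26, 16)])
v27: WRITE b=18  (b history now [(25, 12), (27, 18)])
Read results in order: ['NONE', '15', 'NONE', '5', 'NONE', '15', '17', '8', '15']
NONE count = 3

Answer: 3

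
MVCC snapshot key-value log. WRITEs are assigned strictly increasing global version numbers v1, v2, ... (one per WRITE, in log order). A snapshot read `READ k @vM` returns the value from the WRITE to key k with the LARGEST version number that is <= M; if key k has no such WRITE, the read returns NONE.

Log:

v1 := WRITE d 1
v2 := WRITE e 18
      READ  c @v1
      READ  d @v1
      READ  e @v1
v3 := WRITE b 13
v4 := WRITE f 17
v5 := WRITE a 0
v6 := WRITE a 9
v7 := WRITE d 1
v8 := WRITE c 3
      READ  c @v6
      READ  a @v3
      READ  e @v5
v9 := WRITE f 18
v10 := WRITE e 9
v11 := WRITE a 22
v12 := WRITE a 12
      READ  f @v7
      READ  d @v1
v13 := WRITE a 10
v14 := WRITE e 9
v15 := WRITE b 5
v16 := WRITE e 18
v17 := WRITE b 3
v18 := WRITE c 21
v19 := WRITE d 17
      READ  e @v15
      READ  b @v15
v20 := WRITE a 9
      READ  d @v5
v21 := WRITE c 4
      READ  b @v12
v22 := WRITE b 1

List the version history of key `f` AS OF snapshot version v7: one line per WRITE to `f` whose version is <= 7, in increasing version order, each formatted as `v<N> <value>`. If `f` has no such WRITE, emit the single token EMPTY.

Scan writes for key=f with version <= 7:
  v1 WRITE d 1 -> skip
  v2 WRITE e 18 -> skip
  v3 WRITE b 13 -> skip
  v4 WRITE f 17 -> keep
  v5 WRITE a 0 -> skip
  v6 WRITE a 9 -> skip
  v7 WRITE d 1 -> skip
  v8 WRITE c 3 -> skip
  v9 WRITE f 18 -> drop (> snap)
  v10 WRITE e 9 -> skip
  v11 WRITE a 22 -> skip
  v12 WRITE a 12 -> skip
  v13 WRITE a 10 -> skip
  v14 WRITE e 9 -> skip
  v15 WRITE b 5 -> skip
  v16 WRITE e 18 -> skip
  v17 WRITE b 3 -> skip
  v18 WRITE c 21 -> skip
  v19 WRITE d 17 -> skip
  v20 WRITE a 9 -> skip
  v21 WRITE c 4 -> skip
  v22 WRITE b 1 -> skip
Collected: [(4, 17)]

Answer: v4 17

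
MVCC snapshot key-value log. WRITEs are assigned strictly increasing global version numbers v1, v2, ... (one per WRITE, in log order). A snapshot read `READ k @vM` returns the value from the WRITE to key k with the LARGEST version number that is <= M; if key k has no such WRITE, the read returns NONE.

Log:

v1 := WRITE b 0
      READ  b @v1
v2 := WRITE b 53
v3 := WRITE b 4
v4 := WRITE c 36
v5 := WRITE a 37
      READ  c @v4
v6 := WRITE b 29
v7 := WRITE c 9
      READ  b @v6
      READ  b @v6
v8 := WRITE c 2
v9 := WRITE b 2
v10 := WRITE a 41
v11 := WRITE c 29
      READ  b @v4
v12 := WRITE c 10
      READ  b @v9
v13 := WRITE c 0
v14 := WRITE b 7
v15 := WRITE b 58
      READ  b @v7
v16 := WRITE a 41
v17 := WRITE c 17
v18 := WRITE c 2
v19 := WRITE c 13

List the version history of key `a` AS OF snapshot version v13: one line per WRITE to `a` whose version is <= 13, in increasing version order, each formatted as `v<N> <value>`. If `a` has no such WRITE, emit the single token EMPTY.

Scan writes for key=a with version <= 13:
  v1 WRITE b 0 -> skip
  v2 WRITE b 53 -> skip
  v3 WRITE b 4 -> skip
  v4 WRITE c 36 -> skip
  v5 WRITE a 37 -> keep
  v6 WRITE b 29 -> skip
  v7 WRITE c 9 -> skip
  v8 WRITE c 2 -> skip
  v9 WRITE b 2 -> skip
  v10 WRITE a 41 -> keep
  v11 WRITE c 29 -> skip
  v12 WRITE c 10 -> skip
  v13 WRITE c 0 -> skip
  v14 WRITE b 7 -> skip
  v15 WRITE b 58 -> skip
  v16 WRITE a 41 -> drop (> snap)
  v17 WRITE c 17 -> skip
  v18 WRITE c 2 -> skip
  v19 WRITE c 13 -> skip
Collected: [(5, 37), (10, 41)]

Answer: v5 37
v10 41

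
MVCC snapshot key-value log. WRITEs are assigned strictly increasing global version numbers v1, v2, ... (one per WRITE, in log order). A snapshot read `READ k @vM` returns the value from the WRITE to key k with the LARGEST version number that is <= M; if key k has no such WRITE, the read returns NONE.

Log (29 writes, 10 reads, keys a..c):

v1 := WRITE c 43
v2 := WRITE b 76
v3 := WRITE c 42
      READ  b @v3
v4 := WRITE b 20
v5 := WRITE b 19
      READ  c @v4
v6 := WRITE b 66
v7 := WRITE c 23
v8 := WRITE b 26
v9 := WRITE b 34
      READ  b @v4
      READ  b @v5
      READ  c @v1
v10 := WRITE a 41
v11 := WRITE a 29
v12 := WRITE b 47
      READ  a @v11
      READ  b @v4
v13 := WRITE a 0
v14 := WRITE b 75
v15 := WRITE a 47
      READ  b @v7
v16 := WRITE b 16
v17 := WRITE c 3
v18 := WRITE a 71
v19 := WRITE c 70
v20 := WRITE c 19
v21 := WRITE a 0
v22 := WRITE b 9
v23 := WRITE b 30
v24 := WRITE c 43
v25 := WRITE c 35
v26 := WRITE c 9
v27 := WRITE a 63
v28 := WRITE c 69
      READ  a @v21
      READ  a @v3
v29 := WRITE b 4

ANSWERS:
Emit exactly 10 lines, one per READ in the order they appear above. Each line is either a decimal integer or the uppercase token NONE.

Answer: 76
42
20
19
43
29
20
66
0
NONE

Derivation:
v1: WRITE c=43  (c history now [(1, 43)])
v2: WRITE b=76  (b history now [(2, 76)])
v3: WRITE c=42  (c history now [(1, 43), (3, 42)])
READ b @v3: history=[(2, 76)] -> pick v2 -> 76
v4: WRITE b=20  (b history now [(2, 76), (4, 20)])
v5: WRITE b=19  (b history now [(2, 76), (4, 20), (5, 19)])
READ c @v4: history=[(1, 43), (3, 42)] -> pick v3 -> 42
v6: WRITE b=66  (b history now [(2, 76), (4, 20), (5, 19), (6, 66)])
v7: WRITE c=23  (c history now [(1, 43), (3, 42), (7, 23)])
v8: WRITE b=26  (b history now [(2, 76), (4, 20), (5, 19), (6, 66), (8, 26)])
v9: WRITE b=34  (b history now [(2, 76), (4, 20), (5, 19), (6, 66), (8, 26), (9, 34)])
READ b @v4: history=[(2, 76), (4, 20), (5, 19), (6, 66), (8, 26), (9, 34)] -> pick v4 -> 20
READ b @v5: history=[(2, 76), (4, 20), (5, 19), (6, 66), (8, 26), (9, 34)] -> pick v5 -> 19
READ c @v1: history=[(1, 43), (3, 42), (7, 23)] -> pick v1 -> 43
v10: WRITE a=41  (a history now [(10, 41)])
v11: WRITE a=29  (a history now [(10, 41), (11, 29)])
v12: WRITE b=47  (b history now [(2, 76), (4, 20), (5, 19), (6, 66), (8, 26), (9, 34), (12, 47)])
READ a @v11: history=[(10, 41), (11, 29)] -> pick v11 -> 29
READ b @v4: history=[(2, 76), (4, 20), (5, 19), (6, 66), (8, 26), (9, 34), (12, 47)] -> pick v4 -> 20
v13: WRITE a=0  (a history now [(10, 41), (11, 29), (13, 0)])
v14: WRITE b=75  (b history now [(2, 76), (4, 20), (5, 19), (6, 66), (8, 26), (9, 34), (12, 47), (14, 75)])
v15: WRITE a=47  (a history now [(10, 41), (11, 29), (13, 0), (15, 47)])
READ b @v7: history=[(2, 76), (4, 20), (5, 19), (6, 66), (8, 26), (9, 34), (12, 47), (14, 75)] -> pick v6 -> 66
v16: WRITE b=16  (b history now [(2, 76), (4, 20), (5, 19), (6, 66), (8, 26), (9, 34), (12, 47), (14, 75), (16, 16)])
v17: WRITE c=3  (c history now [(1, 43), (3, 42), (7, 23), (17, 3)])
v18: WRITE a=71  (a history now [(10, 41), (11, 29), (13, 0), (15, 47), (18, 71)])
v19: WRITE c=70  (c history now [(1, 43), (3, 42), (7, 23), (17, 3), (19, 70)])
v20: WRITE c=19  (c history now [(1, 43), (3, 42), (7, 23), (17, 3), (19, 70), (20, 19)])
v21: WRITE a=0  (a history now [(10, 41), (11, 29), (13, 0), (15, 47), (18, 71), (21, 0)])
v22: WRITE b=9  (b history now [(2, 76), (4, 20), (5, 19), (6, 66), (8, 26), (9, 34), (12, 47), (14, 75), (16, 16), (22, 9)])
v23: WRITE b=30  (b history now [(2, 76), (4, 20), (5, 19), (6, 66), (8, 26), (9, 34), (12, 47), (14, 75), (16, 16), (22, 9), (23, 30)])
v24: WRITE c=43  (c history now [(1, 43), (3, 42), (7, 23), (17, 3), (19, 70), (20, 19), (24, 43)])
v25: WRITE c=35  (c history now [(1, 43), (3, 42), (7, 23), (17, 3), (19, 70), (20, 19), (24, 43), (25, 35)])
v26: WRITE c=9  (c history now [(1, 43), (3, 42), (7, 23), (17, 3), (19, 70), (20, 19), (24, 43), (25, 35), (26, 9)])
v27: WRITE a=63  (a history now [(10, 41), (11, 29), (13, 0), (15, 47), (18, 71), (21, 0), (27, 63)])
v28: WRITE c=69  (c history now [(1, 43), (3, 42), (7, 23), (17, 3), (19, 70), (20, 19), (24, 43), (25, 35), (26, 9), (28, 69)])
READ a @v21: history=[(10, 41), (11, 29), (13, 0), (15, 47), (18, 71), (21, 0), (27, 63)] -> pick v21 -> 0
READ a @v3: history=[(10, 41), (11, 29), (13, 0), (15, 47), (18, 71), (21, 0), (27, 63)] -> no version <= 3 -> NONE
v29: WRITE b=4  (b history now [(2, 76), (4, 20), (5, 19), (6, 66), (8, 26), (9, 34), (12, 47), (14, 75), (16, 16), (22, 9), (23, 30), (29, 4)])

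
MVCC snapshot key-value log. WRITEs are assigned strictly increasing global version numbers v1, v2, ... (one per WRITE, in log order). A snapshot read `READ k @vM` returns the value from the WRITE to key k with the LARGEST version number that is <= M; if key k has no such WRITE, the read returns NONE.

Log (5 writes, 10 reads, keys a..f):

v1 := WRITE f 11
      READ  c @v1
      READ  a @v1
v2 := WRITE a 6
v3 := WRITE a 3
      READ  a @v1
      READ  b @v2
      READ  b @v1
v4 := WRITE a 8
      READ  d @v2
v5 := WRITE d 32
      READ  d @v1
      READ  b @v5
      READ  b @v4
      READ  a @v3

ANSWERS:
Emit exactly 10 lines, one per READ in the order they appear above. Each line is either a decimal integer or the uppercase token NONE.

v1: WRITE f=11  (f history now [(1, 11)])
READ c @v1: history=[] -> no version <= 1 -> NONE
READ a @v1: history=[] -> no version <= 1 -> NONE
v2: WRITE a=6  (a history now [(2, 6)])
v3: WRITE a=3  (a history now [(2, 6), (3, 3)])
READ a @v1: history=[(2, 6), (3, 3)] -> no version <= 1 -> NONE
READ b @v2: history=[] -> no version <= 2 -> NONE
READ b @v1: history=[] -> no version <= 1 -> NONE
v4: WRITE a=8  (a history now [(2, 6), (3, 3), (4, 8)])
READ d @v2: history=[] -> no version <= 2 -> NONE
v5: WRITE d=32  (d history now [(5, 32)])
READ d @v1: history=[(5, 32)] -> no version <= 1 -> NONE
READ b @v5: history=[] -> no version <= 5 -> NONE
READ b @v4: history=[] -> no version <= 4 -> NONE
READ a @v3: history=[(2, 6), (3, 3), (4, 8)] -> pick v3 -> 3

Answer: NONE
NONE
NONE
NONE
NONE
NONE
NONE
NONE
NONE
3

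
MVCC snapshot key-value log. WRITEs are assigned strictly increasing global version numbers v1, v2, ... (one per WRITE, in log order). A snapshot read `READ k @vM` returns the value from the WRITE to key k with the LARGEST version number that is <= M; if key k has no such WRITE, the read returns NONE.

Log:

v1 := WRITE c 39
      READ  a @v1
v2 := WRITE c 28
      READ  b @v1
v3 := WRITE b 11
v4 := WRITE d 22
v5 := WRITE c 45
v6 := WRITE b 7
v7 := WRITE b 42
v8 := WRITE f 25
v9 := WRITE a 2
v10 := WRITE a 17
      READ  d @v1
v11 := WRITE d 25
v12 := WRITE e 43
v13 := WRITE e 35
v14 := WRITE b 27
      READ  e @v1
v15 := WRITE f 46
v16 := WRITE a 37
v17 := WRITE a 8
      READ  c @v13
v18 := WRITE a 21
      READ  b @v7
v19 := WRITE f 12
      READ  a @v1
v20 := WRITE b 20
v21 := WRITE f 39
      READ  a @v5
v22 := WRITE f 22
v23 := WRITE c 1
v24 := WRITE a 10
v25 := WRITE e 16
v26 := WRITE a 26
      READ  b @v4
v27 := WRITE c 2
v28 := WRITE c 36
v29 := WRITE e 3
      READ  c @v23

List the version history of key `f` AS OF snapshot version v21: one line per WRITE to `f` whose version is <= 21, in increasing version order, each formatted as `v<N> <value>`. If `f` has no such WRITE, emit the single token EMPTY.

Scan writes for key=f with version <= 21:
  v1 WRITE c 39 -> skip
  v2 WRITE c 28 -> skip
  v3 WRITE b 11 -> skip
  v4 WRITE d 22 -> skip
  v5 WRITE c 45 -> skip
  v6 WRITE b 7 -> skip
  v7 WRITE b 42 -> skip
  v8 WRITE f 25 -> keep
  v9 WRITE a 2 -> skip
  v10 WRITE a 17 -> skip
  v11 WRITE d 25 -> skip
  v12 WRITE e 43 -> skip
  v13 WRITE e 35 -> skip
  v14 WRITE b 27 -> skip
  v15 WRITE f 46 -> keep
  v16 WRITE a 37 -> skip
  v17 WRITE a 8 -> skip
  v18 WRITE a 21 -> skip
  v19 WRITE f 12 -> keep
  v20 WRITE b 20 -> skip
  v21 WRITE f 39 -> keep
  v22 WRITE f 22 -> drop (> snap)
  v23 WRITE c 1 -> skip
  v24 WRITE a 10 -> skip
  v25 WRITE e 16 -> skip
  v26 WRITE a 26 -> skip
  v27 WRITE c 2 -> skip
  v28 WRITE c 36 -> skip
  v29 WRITE e 3 -> skip
Collected: [(8, 25), (15, 46), (19, 12), (21, 39)]

Answer: v8 25
v15 46
v19 12
v21 39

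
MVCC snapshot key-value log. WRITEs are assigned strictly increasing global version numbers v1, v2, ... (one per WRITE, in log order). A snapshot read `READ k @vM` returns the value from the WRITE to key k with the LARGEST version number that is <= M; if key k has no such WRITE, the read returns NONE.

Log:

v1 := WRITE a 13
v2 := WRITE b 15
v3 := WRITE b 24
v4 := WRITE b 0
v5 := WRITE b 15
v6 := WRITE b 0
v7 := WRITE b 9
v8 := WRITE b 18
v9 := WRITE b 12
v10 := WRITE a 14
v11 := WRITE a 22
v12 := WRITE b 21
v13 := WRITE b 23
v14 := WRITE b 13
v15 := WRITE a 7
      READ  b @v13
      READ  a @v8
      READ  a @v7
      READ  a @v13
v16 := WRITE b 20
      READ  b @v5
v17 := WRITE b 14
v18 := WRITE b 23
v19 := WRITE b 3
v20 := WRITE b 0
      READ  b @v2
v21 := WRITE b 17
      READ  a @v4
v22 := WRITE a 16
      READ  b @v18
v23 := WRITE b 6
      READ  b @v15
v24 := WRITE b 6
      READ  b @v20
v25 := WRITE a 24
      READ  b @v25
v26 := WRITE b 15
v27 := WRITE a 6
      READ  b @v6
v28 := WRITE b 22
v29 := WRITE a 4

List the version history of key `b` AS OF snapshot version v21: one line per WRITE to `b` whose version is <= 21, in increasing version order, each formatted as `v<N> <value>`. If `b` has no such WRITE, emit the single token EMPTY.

Answer: v2 15
v3 24
v4 0
v5 15
v6 0
v7 9
v8 18
v9 12
v12 21
v13 23
v14 13
v16 20
v17 14
v18 23
v19 3
v20 0
v21 17

Derivation:
Scan writes for key=b with version <= 21:
  v1 WRITE a 13 -> skip
  v2 WRITE b 15 -> keep
  v3 WRITE b 24 -> keep
  v4 WRITE b 0 -> keep
  v5 WRITE b 15 -> keep
  v6 WRITE b 0 -> keep
  v7 WRITE b 9 -> keep
  v8 WRITE b 18 -> keep
  v9 WRITE b 12 -> keep
  v10 WRITE a 14 -> skip
  v11 WRITE a 22 -> skip
  v12 WRITE b 21 -> keep
  v13 WRITE b 23 -> keep
  v14 WRITE b 13 -> keep
  v15 WRITE a 7 -> skip
  v16 WRITE b 20 -> keep
  v17 WRITE b 14 -> keep
  v18 WRITE b 23 -> keep
  v19 WRITE b 3 -> keep
  v20 WRITE b 0 -> keep
  v21 WRITE b 17 -> keep
  v22 WRITE a 16 -> skip
  v23 WRITE b 6 -> drop (> snap)
  v24 WRITE b 6 -> drop (> snap)
  v25 WRITE a 24 -> skip
  v26 WRITE b 15 -> drop (> snap)
  v27 WRITE a 6 -> skip
  v28 WRITE b 22 -> drop (> snap)
  v29 WRITE a 4 -> skip
Collected: [(2, 15), (3, 24), (4, 0), (5, 15), (6, 0), (7, 9), (8, 18), (9, 12), (12, 21), (13, 23), (14, 13), (16, 20), (17, 14), (18, 23), (19, 3), (20, 0), (21, 17)]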